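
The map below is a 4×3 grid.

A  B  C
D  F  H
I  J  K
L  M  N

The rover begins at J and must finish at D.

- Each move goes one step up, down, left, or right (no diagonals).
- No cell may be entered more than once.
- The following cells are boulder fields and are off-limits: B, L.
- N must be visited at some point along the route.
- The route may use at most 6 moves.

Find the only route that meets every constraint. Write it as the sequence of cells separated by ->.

The 6-move cap with required stops at N leaves no slack for detours.
Route from J: down 1 to M, right 1 to N, up 2 to H, left 2 to D — 6 moves in all.
Check: all required cells visited; 6 ≤ 6 moves.

J -> M -> N -> K -> H -> F -> D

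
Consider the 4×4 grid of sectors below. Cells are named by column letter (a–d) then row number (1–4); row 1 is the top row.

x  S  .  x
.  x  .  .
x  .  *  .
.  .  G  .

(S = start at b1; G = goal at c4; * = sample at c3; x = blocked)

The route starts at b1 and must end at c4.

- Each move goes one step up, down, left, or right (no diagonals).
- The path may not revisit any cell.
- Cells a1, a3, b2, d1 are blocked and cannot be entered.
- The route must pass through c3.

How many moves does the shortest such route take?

4

Any route passes through c3 somewhere between b1 and c4. Summing Manhattan distances along the two legs (b1 → c3 → c4) gives a lower bound of 3 + 1 = 4 moves.
A route of 4 moves achieves this: b1 → c1 → c2 → c3 → c4.
Since 4 matches the lower bound, it is optimal.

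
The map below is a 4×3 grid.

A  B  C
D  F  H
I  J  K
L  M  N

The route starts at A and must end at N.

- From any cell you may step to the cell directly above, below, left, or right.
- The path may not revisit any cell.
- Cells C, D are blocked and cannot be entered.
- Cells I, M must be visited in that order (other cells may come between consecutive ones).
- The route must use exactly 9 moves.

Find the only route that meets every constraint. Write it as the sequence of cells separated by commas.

The waypoints must appear in the order I, M, with no cell reused.
Route from A: right to B, down to F, right to H, down to K, 2× left (reaching I), down to L, 2× right (reaching N) — 9 moves in all.
Check: order respected (I at step 6, M at step 8); 9 moves as required.

A, B, F, H, K, J, I, L, M, N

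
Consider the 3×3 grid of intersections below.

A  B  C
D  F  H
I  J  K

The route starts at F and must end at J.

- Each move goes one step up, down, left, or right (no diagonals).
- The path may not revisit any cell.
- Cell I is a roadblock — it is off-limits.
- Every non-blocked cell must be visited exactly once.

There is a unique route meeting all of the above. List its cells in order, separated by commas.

F, D, A, B, C, H, K, J

Need to visit all 8 open cells exactly once, starting at F and ending at J.
Cell D has only two open neighbours (A and F), so the path must pass straight through it: one of those is the cell it's entered from and the other is where it exits.
Route from F: left 1 to D, up 1 to A, right 2 to C, down 2 to K, left 1 to J — 7 moves in all.
Check: all 8 open cells covered.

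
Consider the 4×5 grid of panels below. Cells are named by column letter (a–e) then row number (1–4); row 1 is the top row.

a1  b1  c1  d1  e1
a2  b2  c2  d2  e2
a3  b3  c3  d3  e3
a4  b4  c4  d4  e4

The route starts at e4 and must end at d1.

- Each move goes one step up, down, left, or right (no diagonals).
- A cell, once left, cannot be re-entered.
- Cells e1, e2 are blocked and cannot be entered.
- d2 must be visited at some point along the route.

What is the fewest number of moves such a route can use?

4

Any route passes through d2 somewhere between e4 and d1. Summing Manhattan distances along the two legs (e4 → d2 → d1) gives a lower bound of 3 + 1 = 4 moves.
A route of 4 moves achieves this: e4 → e3 → d3 → d2 → d1.
Since 4 matches the lower bound, it is optimal.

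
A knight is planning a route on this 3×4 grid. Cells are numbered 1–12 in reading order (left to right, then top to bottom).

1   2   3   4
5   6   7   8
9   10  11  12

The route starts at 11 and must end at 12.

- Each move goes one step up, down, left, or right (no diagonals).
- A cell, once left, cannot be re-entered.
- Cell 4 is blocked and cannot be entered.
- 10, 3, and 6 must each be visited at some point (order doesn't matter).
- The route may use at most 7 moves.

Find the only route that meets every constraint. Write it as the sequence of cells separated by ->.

11 -> 10 -> 6 -> 2 -> 3 -> 7 -> 8 -> 12

Any route must reach 10, 3, and 6 and still end at 12 within 7 moves, so the order of the required stops is forced.
Route from 11: left to 10, 2× up (reaching 2), right to 3, down to 7, right to 8, down to 12 — 7 moves in all.
Check: all required cells visited; 7 ≤ 7 moves.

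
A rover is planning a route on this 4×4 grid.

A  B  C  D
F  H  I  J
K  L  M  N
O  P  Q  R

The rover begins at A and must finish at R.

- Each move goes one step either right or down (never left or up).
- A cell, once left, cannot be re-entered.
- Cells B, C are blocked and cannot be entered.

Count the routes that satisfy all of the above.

10

A right/down-only route from A to R makes exactly 3 down-moves and 3 right-moves in some order.
With no other constraints that would be C(6,3) = 20 routes.
Subtract routes through each blocked cell (inclusion–exclusion for overlaps): − through B: 10 − through C: 4 + through B&C: 4 → 10.
That gives 10 routes.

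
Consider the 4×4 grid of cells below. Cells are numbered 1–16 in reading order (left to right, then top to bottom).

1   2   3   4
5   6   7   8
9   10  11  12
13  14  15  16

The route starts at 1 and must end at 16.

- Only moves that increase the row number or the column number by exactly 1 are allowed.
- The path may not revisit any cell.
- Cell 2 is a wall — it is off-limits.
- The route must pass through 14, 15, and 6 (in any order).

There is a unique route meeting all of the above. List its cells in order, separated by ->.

Moves only go right or down, so the column and row indices never decrease.
Route from 1: down to 5, right to 6, 2× down (reaching 14), 2× right (reaching 16) — 6 moves in all.
Check: all required cells visited.

1 -> 5 -> 6 -> 10 -> 14 -> 15 -> 16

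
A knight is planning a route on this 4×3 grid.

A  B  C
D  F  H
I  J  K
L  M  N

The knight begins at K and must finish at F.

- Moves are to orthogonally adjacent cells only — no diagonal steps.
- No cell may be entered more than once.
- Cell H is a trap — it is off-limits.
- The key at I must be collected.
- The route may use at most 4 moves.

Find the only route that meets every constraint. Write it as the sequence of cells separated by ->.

K -> J -> I -> D -> F

Any route must reach I and still end at F within 4 moves, so the order of the required stops is forced.
Route from K: left 2 to I, up 1 to D, right 1 to F — 4 moves in all.
Check: all required cells visited; 4 ≤ 4 moves.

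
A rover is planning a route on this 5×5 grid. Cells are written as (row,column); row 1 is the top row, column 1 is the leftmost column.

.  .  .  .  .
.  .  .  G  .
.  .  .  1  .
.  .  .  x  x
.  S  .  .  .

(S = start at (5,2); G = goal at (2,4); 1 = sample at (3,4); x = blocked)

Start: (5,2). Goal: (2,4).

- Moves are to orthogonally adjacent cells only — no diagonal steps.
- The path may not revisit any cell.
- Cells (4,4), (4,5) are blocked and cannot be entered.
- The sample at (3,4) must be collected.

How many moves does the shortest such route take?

Any route passes through (3,4) somewhere between (5,2) and (2,4). Summing Manhattan distances along the two legs ((5,2) → (3,4) → (2,4)) gives a lower bound of 4 + 1 = 5 moves.
A route of 5 moves achieves this: (5,2) → (4,2) → (3,2) → (3,3) → (3,4) → (2,4).
Since 5 matches the lower bound, it is optimal.

5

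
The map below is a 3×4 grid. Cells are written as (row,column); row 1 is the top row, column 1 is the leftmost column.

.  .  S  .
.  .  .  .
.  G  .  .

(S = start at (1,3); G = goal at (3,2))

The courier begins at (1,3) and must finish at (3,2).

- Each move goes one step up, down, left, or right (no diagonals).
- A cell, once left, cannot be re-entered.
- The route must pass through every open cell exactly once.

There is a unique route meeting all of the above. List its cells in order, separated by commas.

(1,3), (1,4), (2,4), (3,4), (3,3), (2,3), (2,2), (1,2), (1,1), (2,1), (3,1), (3,2)

Need to visit all 12 open cells exactly once, starting at (1,3) and ending at (3,2).
Route from (1,3): right to (1,4), 2× down (reaching (3,4)), left to (3,3), up to (2,3), left to (2,2), up to (1,2), left to (1,1), 2× down (reaching (3,1)), right to (3,2) — 11 moves in all.
Check: all 12 open cells covered.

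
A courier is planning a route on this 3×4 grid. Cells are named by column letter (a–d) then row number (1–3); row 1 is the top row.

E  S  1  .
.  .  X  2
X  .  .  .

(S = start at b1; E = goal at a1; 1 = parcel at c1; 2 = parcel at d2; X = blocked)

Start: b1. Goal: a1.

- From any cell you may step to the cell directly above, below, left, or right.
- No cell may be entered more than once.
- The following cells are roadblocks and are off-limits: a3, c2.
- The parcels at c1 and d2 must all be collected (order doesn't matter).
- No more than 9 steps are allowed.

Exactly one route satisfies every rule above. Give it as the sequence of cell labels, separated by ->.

b1 -> c1 -> d1 -> d2 -> d3 -> c3 -> b3 -> b2 -> a2 -> a1

Any route must reach c1 and d2 and still end at a1 within 9 moves, so the order of the required stops is forced.
Route from b1: right 2 to d1, down 2 to d3, left 2 to b3, up 1 to b2, left 1 to a2, up 1 to a1 — 9 moves in all.
Check: all required cells visited; 9 ≤ 9 moves.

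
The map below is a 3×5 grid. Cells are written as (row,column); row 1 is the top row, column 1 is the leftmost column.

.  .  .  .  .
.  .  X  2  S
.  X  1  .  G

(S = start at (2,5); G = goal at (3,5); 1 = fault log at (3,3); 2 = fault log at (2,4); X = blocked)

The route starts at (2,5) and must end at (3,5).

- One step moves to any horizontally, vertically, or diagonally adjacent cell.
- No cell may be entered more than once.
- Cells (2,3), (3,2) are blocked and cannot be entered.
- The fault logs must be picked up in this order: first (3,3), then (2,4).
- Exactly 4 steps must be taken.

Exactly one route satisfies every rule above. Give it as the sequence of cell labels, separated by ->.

The waypoints must appear in the order (3,3), (2,4), with no cell reused.
Route from (2,5): down-left to (3,4), left to (3,3), up-right to (2,4), down-right to (3,5) — 4 moves in all.
Check: order respected (1 at step 2, 2 at step 3); 4 moves as required.

(2,5) -> (3,4) -> (3,3) -> (2,4) -> (3,5)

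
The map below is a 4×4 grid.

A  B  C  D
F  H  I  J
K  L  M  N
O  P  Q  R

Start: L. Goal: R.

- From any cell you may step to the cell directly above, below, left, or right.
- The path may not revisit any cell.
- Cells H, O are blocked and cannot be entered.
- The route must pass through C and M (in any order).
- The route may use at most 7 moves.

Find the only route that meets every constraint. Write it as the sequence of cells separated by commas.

The 7-move cap with required stops at C, M leaves no slack for detours.
Route from L: right 1 to M, up 2 to C, right 1 to D, down 3 to R — 7 moves in all.
Check: all required cells visited; 7 ≤ 7 moves.

L, M, I, C, D, J, N, R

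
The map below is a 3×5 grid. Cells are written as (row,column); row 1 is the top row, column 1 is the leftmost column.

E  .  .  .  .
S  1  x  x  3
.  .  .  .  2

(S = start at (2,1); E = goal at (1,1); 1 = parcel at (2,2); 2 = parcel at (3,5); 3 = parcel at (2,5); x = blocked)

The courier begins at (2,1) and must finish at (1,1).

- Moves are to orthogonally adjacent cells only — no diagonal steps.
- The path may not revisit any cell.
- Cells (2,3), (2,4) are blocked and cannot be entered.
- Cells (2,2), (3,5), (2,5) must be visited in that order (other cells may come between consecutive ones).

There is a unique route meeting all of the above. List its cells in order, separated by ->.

The waypoints must appear in the order (2,2), (3,5), (2,5), with no cell reused.
Route from (2,1): right 1 to (2,2), down 1 to (3,2), right 3 to (3,5), up 2 to (1,5), left 4 to (1,1) — 11 moves in all.
Check: order respected (1 at step 1, 2 at step 5, 3 at step 6).

(2,1) -> (2,2) -> (3,2) -> (3,3) -> (3,4) -> (3,5) -> (2,5) -> (1,5) -> (1,4) -> (1,3) -> (1,2) -> (1,1)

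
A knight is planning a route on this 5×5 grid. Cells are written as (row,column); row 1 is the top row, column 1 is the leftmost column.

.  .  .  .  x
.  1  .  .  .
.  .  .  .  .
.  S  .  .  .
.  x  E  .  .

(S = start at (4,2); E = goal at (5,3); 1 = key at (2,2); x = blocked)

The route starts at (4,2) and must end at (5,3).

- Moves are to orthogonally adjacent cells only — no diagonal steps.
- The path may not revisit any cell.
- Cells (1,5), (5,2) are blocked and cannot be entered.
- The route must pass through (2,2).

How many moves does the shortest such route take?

6

Any route passes through (2,2) somewhere between (4,2) and (5,3). Summing Manhattan distances along the two legs ((4,2) → (2,2) → (5,3)) gives a lower bound of 2 + 4 = 6 moves.
A route of 6 moves achieves this: (4,2) → (3,2) → (2,2) → (2,3) → (3,3) → (4,3) → (5,3).
Since 6 matches the lower bound, it is optimal.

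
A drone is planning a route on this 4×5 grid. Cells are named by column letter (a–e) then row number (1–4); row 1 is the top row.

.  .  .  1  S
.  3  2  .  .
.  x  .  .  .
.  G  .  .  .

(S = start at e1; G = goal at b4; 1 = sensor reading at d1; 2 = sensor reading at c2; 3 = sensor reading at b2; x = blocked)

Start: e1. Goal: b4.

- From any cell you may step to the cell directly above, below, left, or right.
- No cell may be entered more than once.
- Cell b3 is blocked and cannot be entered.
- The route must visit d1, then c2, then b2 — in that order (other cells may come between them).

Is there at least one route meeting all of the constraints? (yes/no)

yes

One route that works: e1 → d1 → d2 → c2 → b2 → a2 → a3 → a4 → b4.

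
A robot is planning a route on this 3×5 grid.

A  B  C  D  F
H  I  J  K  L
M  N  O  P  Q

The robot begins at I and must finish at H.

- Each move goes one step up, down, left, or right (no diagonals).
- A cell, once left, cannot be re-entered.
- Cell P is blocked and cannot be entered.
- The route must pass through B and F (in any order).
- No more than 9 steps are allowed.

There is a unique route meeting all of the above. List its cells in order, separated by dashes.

I - J - K - L - F - D - C - B - A - H

The 9-move cap with required stops at B, F leaves no slack for detours.
Route from I: right 3 to L, up 1 to F, left 4 to A, down 1 to H — 9 moves in all.
Check: all required cells visited; 9 ≤ 9 moves.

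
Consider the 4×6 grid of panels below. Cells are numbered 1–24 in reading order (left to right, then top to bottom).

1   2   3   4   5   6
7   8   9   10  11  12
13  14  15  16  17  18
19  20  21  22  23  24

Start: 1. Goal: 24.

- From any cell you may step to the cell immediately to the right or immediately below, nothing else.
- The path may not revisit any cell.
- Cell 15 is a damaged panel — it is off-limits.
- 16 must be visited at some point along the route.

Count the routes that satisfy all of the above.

A right/down-only route from 1 to 24 makes exactly 3 down-moves and 5 right-moves in some order.
With no other constraints that would be C(8,3) = 56 routes.
Split at 16 and multiply the segment counts (each segment already excludes blocked cells): 1→16: 4; 16→24: 3; product = 12.
That gives 12 routes.

12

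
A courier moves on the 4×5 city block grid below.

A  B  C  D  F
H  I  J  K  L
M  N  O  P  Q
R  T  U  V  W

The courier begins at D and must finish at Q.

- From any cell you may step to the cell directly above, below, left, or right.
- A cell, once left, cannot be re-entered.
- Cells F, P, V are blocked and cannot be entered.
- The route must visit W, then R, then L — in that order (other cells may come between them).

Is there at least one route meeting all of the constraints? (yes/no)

no

W must be visited but has only one open neighbour (Q), and it is neither the start nor the goal — the route would have to enter and leave through Q, re-entering it.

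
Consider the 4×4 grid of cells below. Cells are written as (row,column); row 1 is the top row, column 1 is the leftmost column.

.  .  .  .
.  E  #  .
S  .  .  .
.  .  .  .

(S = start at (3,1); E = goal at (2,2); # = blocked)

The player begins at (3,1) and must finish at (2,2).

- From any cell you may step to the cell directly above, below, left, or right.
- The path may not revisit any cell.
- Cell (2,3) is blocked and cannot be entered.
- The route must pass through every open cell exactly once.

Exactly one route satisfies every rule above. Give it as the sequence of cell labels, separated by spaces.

Need to visit all 15 open cells exactly once, starting at (3,1) and ending at (2,2).
Route from (3,1): down 1 to (4,1), right 1 to (4,2), up 1 to (3,2), right 1 to (3,3), down 1 to (4,3), right 1 to (4,4), up 3 to (1,4), left 3 to (1,1), down 1 to (2,1), right 1 to (2,2) — 14 moves in all.
Check: all 15 open cells covered.

(3,1) (4,1) (4,2) (3,2) (3,3) (4,3) (4,4) (3,4) (2,4) (1,4) (1,3) (1,2) (1,1) (2,1) (2,2)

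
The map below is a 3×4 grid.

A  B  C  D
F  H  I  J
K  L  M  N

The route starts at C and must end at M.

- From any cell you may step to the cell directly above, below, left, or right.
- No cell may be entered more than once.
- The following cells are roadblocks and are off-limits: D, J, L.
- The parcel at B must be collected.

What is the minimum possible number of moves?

Any route passes through B somewhere between C and M. Summing Manhattan distances along the two legs (C → B → M) gives a lower bound of 1 + 3 = 4 moves.
A route of 4 moves achieves this: C → B → H → I → M.
Since 4 matches the lower bound, it is optimal.

4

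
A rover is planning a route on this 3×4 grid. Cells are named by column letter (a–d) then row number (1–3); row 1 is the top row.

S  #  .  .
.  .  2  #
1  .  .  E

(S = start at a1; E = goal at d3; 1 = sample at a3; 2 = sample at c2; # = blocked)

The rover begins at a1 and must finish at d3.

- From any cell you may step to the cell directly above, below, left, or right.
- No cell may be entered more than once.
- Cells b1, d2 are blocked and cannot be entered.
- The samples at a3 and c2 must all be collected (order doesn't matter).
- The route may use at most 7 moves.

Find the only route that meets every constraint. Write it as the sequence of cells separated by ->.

a1 -> a2 -> a3 -> b3 -> b2 -> c2 -> c3 -> d3

Any route must reach a3 and c2 and still end at d3 within 7 moves, so the order of the required stops is forced.
Route from a1: down 2 to a3, right 1 to b3, up 1 to b2, right 1 to c2, down 1 to c3, right 1 to d3 — 7 moves in all.
Check: all required cells visited; 7 ≤ 7 moves.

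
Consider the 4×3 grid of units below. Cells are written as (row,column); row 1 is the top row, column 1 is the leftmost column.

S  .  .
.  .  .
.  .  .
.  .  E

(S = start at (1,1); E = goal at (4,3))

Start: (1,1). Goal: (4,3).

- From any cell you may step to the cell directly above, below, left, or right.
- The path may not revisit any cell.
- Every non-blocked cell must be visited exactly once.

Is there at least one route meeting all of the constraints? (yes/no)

One route that works: (1,1) → (2,1) → (3,1) → (4,1) → (4,2) → (3,2) → (2,2) → (1,2) → (1,3) → (2,3) → (3,3) → (4,3).

yes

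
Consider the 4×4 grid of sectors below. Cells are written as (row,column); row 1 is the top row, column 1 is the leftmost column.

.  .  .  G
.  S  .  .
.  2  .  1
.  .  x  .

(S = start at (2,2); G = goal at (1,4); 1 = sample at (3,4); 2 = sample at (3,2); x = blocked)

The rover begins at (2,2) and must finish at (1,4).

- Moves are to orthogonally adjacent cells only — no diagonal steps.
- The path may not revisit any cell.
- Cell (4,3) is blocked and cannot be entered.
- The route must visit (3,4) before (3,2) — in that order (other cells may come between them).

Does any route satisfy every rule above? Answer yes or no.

One route that works: (2,2) → (2,3) → (2,4) → (3,4) → (3,3) → (3,2) → (3,1) → (2,1) → (1,1) → (1,2) → (1,3) → (1,4).

yes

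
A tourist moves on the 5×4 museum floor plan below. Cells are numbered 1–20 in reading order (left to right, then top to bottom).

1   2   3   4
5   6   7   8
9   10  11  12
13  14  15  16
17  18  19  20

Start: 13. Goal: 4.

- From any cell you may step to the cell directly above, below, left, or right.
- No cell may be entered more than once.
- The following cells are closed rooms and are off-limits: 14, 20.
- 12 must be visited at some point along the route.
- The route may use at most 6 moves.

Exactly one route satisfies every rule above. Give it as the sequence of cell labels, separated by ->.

13 -> 9 -> 10 -> 11 -> 12 -> 8 -> 4

The budget equals the shortest possible length, so every move has to be on a shortest route through the required cells.
Route from 13: up to 9, 3× right (reaching 12), 2× up (reaching 4) — 6 moves in all.
Check: all required cells visited; 6 ≤ 6 moves.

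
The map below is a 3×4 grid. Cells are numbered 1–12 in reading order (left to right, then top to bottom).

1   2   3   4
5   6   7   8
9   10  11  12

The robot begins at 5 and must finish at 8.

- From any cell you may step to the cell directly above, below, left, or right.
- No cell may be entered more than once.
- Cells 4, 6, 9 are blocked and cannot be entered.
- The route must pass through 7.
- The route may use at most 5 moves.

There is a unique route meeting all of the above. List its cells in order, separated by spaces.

The budget equals the shortest possible length, so every move has to be on a shortest route through the required cells.
Route from 5: up 1 to 1, right 2 to 3, down 1 to 7, right 1 to 8 — 5 moves in all.
Check: all required cells visited; 5 ≤ 5 moves.

5 1 2 3 7 8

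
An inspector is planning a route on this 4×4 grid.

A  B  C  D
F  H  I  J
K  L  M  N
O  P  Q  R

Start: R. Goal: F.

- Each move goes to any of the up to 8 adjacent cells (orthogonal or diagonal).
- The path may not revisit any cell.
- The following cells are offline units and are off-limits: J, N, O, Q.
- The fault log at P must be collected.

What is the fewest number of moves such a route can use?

4

Any route passes through P somewhere between R and F. Summing Chebyshev distances along the two legs (R → P → F) gives a lower bound of 2 + 2 = 4 moves.
A route of 4 moves achieves this: R → M → P → K → F.
Since 4 matches the lower bound, it is optimal.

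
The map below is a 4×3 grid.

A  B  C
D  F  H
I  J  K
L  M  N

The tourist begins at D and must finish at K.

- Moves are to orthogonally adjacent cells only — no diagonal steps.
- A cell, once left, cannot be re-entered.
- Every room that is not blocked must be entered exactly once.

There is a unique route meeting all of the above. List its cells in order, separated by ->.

D -> A -> B -> C -> H -> F -> J -> I -> L -> M -> N -> K

Need to visit all 12 open cells exactly once, starting at D and ending at K.
Cell L has only two open neighbours (I and M), so the path must pass straight through it: one of those is the cell it's entered from and the other is where it exits.
Route from D: up to A, 2× right (reaching C), down to H, left to F, down to J, left to I, down to L, 2× right (reaching N), up to K — 11 moves in all.
Check: all 12 open cells covered.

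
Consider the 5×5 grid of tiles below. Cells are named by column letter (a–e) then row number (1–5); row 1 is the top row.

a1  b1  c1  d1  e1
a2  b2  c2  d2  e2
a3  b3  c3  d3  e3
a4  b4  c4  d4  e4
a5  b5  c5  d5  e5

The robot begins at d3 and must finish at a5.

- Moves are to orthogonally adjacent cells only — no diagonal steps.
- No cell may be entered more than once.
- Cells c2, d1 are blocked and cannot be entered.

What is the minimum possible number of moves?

5

The Manhattan distance from d3 to a5 is |3−5| + |4−1| = 5, so at least 5 moves are needed.
A route of 5 moves achieves this: d3 → d4 → d5 → c5 → b5 → a5.
Since 5 matches the lower bound, it is optimal.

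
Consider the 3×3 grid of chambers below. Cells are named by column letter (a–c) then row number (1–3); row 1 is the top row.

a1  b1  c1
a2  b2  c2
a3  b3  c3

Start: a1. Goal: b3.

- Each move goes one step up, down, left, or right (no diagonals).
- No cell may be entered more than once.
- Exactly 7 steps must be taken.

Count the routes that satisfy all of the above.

Need simple routes of exactly 7 moves from a1 to b3 (Manhattan distance 3, so 2 moves are spent on a detour and 2 undoing it).
Enumerating: a1 a2 b2 b1 c1 c2 c3 b3 | a1 b1 c1 c2 b2 a2 a3 b3.
That gives 2 routes.

2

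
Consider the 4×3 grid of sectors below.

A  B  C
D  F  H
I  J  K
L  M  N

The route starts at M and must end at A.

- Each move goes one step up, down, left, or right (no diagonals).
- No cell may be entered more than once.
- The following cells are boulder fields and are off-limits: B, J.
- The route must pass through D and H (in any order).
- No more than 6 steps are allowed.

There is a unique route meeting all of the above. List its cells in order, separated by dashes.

M - N - K - H - F - D - A

The 6-move cap with required stops at D, H leaves no slack for detours.
Route from M: right 1 to N, up 2 to H, left 2 to D, up 1 to A — 6 moves in all.
Check: all required cells visited; 6 ≤ 6 moves.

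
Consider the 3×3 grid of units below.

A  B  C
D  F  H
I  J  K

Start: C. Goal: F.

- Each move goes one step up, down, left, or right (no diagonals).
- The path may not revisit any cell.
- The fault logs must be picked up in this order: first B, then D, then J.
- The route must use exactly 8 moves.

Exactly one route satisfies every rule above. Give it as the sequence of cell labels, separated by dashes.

C - B - A - D - I - J - K - H - F

The waypoints must appear in the order B, D, J, with no cell reused.
Route from C: 2× left (reaching A), 2× down (reaching I), 2× right (reaching K), up to H, left to F — 8 moves in all.
Check: order respected (B at step 1, D at step 3, J at step 5); 8 moves as required.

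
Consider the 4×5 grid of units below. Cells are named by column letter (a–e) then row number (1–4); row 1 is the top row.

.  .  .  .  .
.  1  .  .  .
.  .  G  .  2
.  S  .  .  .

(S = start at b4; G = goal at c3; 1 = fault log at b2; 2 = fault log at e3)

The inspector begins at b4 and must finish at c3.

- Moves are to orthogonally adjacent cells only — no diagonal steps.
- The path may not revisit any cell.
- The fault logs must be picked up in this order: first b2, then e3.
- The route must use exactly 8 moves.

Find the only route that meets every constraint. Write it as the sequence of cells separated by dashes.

The waypoints must appear in the order b2, e3, with no cell reused.
Route from b4: up 2 to b2, right 3 to e2, down 1 to e3, left 2 to c3 — 8 moves in all.
Check: order respected (1 at step 2, 2 at step 6); 8 moves as required.

b4 - b3 - b2 - c2 - d2 - e2 - e3 - d3 - c3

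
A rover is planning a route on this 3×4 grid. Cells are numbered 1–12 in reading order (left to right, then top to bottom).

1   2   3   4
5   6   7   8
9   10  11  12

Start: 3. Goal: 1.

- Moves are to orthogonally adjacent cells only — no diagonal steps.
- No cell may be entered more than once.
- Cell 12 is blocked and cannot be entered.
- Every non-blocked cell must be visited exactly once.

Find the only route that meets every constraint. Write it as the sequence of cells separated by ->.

Need to visit all 11 open cells exactly once, starting at 3 and ending at 1.
Cell 8 has only two open neighbours (4 and 7), so the path must pass straight through it: one of those is the cell it's entered from and the other is where it exits.
Route from 3: right 1 to 4, down 1 to 8, left 1 to 7, down 1 to 11, left 2 to 9, up 1 to 5, right 1 to 6, up 1 to 2, left 1 to 1 — 10 moves in all.
Check: all 11 open cells covered.

3 -> 4 -> 8 -> 7 -> 11 -> 10 -> 9 -> 5 -> 6 -> 2 -> 1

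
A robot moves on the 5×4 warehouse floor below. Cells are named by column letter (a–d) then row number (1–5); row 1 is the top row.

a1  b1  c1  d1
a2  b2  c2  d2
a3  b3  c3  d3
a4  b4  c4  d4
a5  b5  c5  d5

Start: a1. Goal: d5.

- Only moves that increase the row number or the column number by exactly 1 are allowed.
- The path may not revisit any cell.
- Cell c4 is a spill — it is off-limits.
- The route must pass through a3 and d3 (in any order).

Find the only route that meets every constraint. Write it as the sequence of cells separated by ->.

Moves only go right or down, so the column and row indices never decrease.
Route from a1: 2× down (reaching a3), 3× right (reaching d3), 2× down (reaching d5) — 7 moves in all.
Check: all required cells visited.

a1 -> a2 -> a3 -> b3 -> c3 -> d3 -> d4 -> d5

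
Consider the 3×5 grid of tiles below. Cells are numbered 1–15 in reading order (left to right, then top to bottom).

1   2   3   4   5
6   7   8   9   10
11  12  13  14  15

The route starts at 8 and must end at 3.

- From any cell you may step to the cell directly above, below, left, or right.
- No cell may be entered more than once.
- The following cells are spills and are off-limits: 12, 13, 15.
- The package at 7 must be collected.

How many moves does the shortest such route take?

Any route passes through 7 somewhere between 8 and 3. Summing Manhattan distances along the two legs (8 → 7 → 3) gives a lower bound of 1 + 2 = 3 moves.
A route of 3 moves achieves this: 8 → 7 → 2 → 3.
Since 3 matches the lower bound, it is optimal.

3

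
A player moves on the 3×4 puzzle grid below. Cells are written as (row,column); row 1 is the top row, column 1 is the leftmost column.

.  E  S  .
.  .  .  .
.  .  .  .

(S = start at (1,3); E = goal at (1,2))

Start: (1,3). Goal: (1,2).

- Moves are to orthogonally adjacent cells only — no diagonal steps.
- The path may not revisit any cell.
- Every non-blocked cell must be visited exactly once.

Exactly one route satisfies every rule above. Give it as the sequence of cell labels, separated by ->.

Need to visit all 12 open cells exactly once, starting at (1,3) and ending at (1,2).
Cell (1,1) has only two open neighbours ((2,1) and (1,2)), so the path must pass straight through it: one of those is the cell it's entered from and the other is where it exits.
Route from (1,3): right to (1,4), 2× down (reaching (3,4)), left to (3,3), up to (2,3), left to (2,2), down to (3,2), left to (3,1), 2× up (reaching (1,1)), right to (1,2) — 11 moves in all.
Check: all 12 open cells covered.

(1,3) -> (1,4) -> (2,4) -> (3,4) -> (3,3) -> (2,3) -> (2,2) -> (3,2) -> (3,1) -> (2,1) -> (1,1) -> (1,2)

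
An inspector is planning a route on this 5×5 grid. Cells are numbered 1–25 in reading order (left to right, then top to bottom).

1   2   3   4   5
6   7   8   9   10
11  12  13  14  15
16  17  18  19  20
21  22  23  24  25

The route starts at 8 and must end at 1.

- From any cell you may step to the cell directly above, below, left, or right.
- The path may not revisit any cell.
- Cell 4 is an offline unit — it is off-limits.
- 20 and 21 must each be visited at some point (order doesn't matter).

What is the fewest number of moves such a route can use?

Any route passes through 20 and 21 in some order between 8 and 1. Summing Manhattan distances along each leg and taking the cheapest ordering (8 → 20 → 21 → 1) gives a lower bound of 4 + 5 + 4 = 13 moves.
A route of 13 moves achieves this: 8 → 13 → 18 → 19 → 20 → 25 → 24 → 23 → 22 → 21 → 16 → 11 → 6 → 1.
Since 13 matches the lower bound, it is optimal.

13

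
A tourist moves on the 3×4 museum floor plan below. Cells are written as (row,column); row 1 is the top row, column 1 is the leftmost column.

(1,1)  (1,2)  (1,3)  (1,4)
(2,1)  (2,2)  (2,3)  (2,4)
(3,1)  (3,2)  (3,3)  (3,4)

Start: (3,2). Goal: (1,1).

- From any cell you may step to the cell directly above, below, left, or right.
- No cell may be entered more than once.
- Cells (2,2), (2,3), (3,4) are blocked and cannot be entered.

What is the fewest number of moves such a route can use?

3

The Manhattan distance from (3,2) to (1,1) is |3−1| + |2−1| = 3, so at least 3 moves are needed.
A route of 3 moves achieves this: (3,2) → (3,1) → (2,1) → (1,1).
Since 3 matches the lower bound, it is optimal.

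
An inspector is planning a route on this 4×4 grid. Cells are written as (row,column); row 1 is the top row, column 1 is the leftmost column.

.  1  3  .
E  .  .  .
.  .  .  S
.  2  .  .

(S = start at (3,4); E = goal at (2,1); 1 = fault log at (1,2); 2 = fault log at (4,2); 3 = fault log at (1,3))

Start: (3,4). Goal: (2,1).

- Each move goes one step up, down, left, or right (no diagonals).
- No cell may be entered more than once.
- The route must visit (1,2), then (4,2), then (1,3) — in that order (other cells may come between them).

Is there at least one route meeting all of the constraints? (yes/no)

Ignoring the required order, 29 revisit-free routes from (3,4) to (2,1) pass through all of (1,2), (4,2), and (1,3); the waypoint orders that occur are (4,2) → (1,3) → (1,2) (16); (1,3) → (1,2) → (4,2) (11); (1,3) → (4,2) → (1,2) (2) — never (1,2) → (4,2) → (1,3).

no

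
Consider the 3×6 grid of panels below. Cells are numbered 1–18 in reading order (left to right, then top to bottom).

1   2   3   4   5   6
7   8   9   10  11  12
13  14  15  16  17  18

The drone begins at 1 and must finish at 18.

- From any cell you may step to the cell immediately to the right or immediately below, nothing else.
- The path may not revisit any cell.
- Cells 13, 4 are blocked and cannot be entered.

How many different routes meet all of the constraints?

A right/down-only route from 1 to 18 makes exactly 2 down-moves and 5 right-moves in some order.
With no other constraints that would be C(7,2) = 21 routes.
Subtract routes through each blocked cell (inclusion–exclusion for overlaps): − through 4: 6 − through 13: 1 → 14.
That gives 14 routes.

14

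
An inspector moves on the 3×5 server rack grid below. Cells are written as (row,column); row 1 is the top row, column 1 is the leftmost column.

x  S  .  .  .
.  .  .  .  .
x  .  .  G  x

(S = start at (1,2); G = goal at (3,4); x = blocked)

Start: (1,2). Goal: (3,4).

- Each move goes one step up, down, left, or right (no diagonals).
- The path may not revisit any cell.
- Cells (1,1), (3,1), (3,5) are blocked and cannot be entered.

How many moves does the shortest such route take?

The Manhattan distance from (1,2) to (3,4) is |1−3| + |2−4| = 4, so at least 4 moves are needed.
A route of 4 moves achieves this: (1,2) → (2,2) → (3,2) → (3,3) → (3,4).
Since 4 matches the lower bound, it is optimal.

4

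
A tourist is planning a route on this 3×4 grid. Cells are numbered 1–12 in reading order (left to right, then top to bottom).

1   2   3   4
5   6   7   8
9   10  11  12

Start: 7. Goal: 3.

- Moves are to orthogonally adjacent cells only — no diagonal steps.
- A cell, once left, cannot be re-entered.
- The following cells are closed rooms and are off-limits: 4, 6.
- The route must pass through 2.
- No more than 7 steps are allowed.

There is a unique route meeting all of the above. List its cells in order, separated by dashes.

7 - 11 - 10 - 9 - 5 - 1 - 2 - 3

Any route must reach 2 and still end at 3 within 7 moves, so the order of the required stops is forced.
Route from 7: down to 11, 2× left (reaching 9), 2× up (reaching 1), 2× right (reaching 3) — 7 moves in all.
Check: all required cells visited; 7 ≤ 7 moves.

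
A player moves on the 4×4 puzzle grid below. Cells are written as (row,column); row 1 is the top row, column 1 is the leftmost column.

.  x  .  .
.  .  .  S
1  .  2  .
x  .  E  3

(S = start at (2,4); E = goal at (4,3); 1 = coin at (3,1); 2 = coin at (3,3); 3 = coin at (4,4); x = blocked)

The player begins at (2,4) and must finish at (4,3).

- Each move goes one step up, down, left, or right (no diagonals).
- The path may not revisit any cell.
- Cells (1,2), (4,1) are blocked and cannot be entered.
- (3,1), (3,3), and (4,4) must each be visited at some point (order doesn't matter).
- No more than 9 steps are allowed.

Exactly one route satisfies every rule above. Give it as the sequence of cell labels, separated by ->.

Any route must reach (3,1), (3,3), and (4,4) and still end at (4,3) within 9 moves, so the order of the required stops is forced.
Route from (2,4): left 3 to (2,1), down 1 to (3,1), right 3 to (3,4), down 1 to (4,4), left 1 to (4,3) — 9 moves in all.
Check: all required cells visited; 9 ≤ 9 moves.

(2,4) -> (2,3) -> (2,2) -> (2,1) -> (3,1) -> (3,2) -> (3,3) -> (3,4) -> (4,4) -> (4,3)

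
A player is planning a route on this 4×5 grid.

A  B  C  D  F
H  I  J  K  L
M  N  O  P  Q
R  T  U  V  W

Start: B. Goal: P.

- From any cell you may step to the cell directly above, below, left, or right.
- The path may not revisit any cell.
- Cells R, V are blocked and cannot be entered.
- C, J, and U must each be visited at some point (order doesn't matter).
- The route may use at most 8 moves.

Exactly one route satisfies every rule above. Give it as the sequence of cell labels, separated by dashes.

The 8-move cap with required stops at C, J, U leaves no slack for detours.
Route from B: right to C, down to J, left to I, 2× down (reaching T), right to U, up to O, right to P — 8 moves in all.
Check: all required cells visited; 8 ≤ 8 moves.

B - C - J - I - N - T - U - O - P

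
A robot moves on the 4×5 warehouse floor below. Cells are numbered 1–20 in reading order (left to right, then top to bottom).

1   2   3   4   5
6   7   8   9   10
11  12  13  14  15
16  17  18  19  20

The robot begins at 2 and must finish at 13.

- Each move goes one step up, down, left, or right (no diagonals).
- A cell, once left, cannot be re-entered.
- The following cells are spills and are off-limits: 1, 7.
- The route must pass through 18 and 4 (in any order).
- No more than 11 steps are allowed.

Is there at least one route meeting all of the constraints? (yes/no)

One route that works: 2 → 3 → 4 → 9 → 14 → 19 → 18 → 13.

yes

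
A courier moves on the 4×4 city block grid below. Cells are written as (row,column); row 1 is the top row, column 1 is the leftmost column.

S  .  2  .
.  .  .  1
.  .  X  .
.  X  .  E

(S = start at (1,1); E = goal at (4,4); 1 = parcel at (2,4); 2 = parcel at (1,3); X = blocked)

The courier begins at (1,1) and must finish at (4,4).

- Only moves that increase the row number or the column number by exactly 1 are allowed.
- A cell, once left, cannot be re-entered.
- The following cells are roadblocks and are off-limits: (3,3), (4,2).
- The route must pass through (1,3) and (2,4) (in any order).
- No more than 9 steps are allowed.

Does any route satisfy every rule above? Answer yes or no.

yes

One route that works: (1,1) → (1,2) → (1,3) → (2,3) → (2,4) → (3,4) → (4,4).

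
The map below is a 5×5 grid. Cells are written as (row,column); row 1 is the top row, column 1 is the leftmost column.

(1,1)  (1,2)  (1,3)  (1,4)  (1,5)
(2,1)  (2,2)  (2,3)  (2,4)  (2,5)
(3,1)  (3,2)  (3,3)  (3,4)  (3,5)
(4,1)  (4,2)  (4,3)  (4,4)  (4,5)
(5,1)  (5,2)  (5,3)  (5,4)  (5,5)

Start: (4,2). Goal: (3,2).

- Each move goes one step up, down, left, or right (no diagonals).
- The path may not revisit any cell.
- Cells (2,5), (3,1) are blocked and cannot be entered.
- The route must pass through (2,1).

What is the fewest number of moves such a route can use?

9

Any route passes through (2,1) somewhere between (4,2) and (3,2). Summing Manhattan distances along the two legs ((4,2) → (2,1) → (3,2)) gives a lower bound of 3 + 2 = 5 moves.
The shortest route satisfying every rule uses 9 moves: (4,2) → (4,3) → (3,3) → (2,3) → (1,3) → (1,2) → (1,1) → (2,1) → (2,2) → (3,2).
The bound of 5 isn't tight here; checking systematically, no route of length 5 through 8 satisfies every constraint (on a 4-connected grid the length of any start-to-goal walk has the same parity as the Manhattan bound, so only lengths 5, 7, 9, … need checking), so 9 is the minimum.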